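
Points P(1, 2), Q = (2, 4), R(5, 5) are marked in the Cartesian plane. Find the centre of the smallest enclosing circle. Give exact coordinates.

Side lengths²: PQ² = 5, PR² = 25, QR² = 10.
Since PR² = 25 ≥ 10 + 5 = 15, the angle opposite PR is not acute, so the smallest enclosing circle has PR as diameter.
Centre = midpoint of PR = (3, 3.5), r² = 25/4 = 6.25.
Centre = (3, 3.5).

(3, 3.5)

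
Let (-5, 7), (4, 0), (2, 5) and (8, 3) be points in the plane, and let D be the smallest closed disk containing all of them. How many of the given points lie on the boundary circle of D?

2

By Welzl's lemma the MEC is supported by two points (diametrically opposite) or three points (on a circumcircle).
The farthest pair is (-5, 7)–(8, 3) with squared distance 185. The circle on this segment as diameter has centre (1.5, 5) and r² = 185/4 = 46.25.
Check (4, 0): distance² to centre = 31.25 ≤ 46.25, so it lies inside.
All remaining points lie in this disk, and no smaller disk contains both endpoints, so this is the minimum enclosing circle.
The points at distance exactly r from the centre are (-5, 7), (8, 3) — 2 points.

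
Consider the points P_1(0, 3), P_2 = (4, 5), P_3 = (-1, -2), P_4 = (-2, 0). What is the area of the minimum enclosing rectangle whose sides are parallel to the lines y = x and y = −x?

24

In coordinates u = x + y, v = x − y the rectangle is axis-aligned; the map (x,y)→(u,v) scales areas by 2.
u-values: 3, 9, -3, -2; range = 9 − (-3) = 12.
v-values: -3, -1, 1, -2; range = 1 − (-3) = 4.
Area = (12 × 4) / 2 = 24.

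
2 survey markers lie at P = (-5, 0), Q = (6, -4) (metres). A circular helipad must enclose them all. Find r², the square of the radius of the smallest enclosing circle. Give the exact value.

34.25

The smallest circle enclosing two points has them as diameter endpoints.
Centre = midpoint = (0.5, -2); r² = |PQ|²/4 = 137/4 = 34.25.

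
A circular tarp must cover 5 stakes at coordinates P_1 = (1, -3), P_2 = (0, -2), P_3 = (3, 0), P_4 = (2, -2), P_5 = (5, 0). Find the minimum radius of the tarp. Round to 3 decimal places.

By Welzl's lemma the MEC is supported by two points (diametrically opposite) or three points (on a circumcircle).
The farthest pair is P_2–P_5 with squared distance 29. The circle on this segment as diameter has centre (2.5, -1) and r² = 29/4 = 7.25.
Check P_1: distance² to centre = 6.25 ≤ 7.25, so it lies inside.
All remaining points lie in this disk, and no smaller disk contains both endpoints, so this is the minimum enclosing circle.
r = √(7.25) ≈ 2.693.

2.693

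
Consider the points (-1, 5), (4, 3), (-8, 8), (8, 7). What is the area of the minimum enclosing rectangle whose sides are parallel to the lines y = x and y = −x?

127.5

In coordinates u = x + y, v = x − y the rectangle is axis-aligned; the map (x,y)→(u,v) scales areas by 2.
u-values: 4, 7, 0, 15; range = 15 − 0 = 15.
v-values: -6, 1, -16, 1; range = 1 − (-16) = 17.
Area = (15 × 17) / 2 = 127.5.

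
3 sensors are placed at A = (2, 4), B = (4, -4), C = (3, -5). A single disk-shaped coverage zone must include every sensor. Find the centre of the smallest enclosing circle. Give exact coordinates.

Side lengths²: AB² = 68, AC² = 82, BC² = 2.
Since AC² = 82 ≥ 68 + 2 = 70, the angle opposite AC is not acute, so the smallest enclosing circle has AC as diameter.
Centre = midpoint of AC = (2.5, -0.5), r² = 82/4 = 20.5.
Centre = (2.5, -0.5).

(2.5, -0.5)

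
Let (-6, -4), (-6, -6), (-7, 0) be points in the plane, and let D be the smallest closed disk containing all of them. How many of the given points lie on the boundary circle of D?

Call the three points A, B, C in the order given.
Side lengths²: AB² = 4, AC² = 17, BC² = 37.
Since BC² = 37 ≥ 17 + 4 = 21, the angle opposite BC is not acute, so the smallest enclosing circle has BC as diameter.
Centre = midpoint of BC = (-6.5, -3), r² = 37/4 = 9.25.
The points at distance exactly r from the centre are (-6, -6), (-7, 0) — 2 points.

2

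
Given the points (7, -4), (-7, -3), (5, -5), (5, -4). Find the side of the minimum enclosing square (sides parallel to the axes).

The bounding box has width 14 and height 2.
An axis-aligned square enclosing the set must have side ≥ max(width, height).
So the minimum side is max(14, 2) = 14.

14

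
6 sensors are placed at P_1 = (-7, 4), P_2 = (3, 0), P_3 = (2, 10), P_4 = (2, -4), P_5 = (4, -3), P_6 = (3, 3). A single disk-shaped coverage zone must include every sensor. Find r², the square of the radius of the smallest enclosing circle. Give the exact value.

The minimum enclosing circle of a finite set is fixed by two of the points (as a diameter) or three (as a circumcircle).
The minimum enclosing circle is determined by three boundary points: P_1, P_3, P_4.
Their circumcentre is (1/6, 3) with r² = 1885/36.
The farthest remaining point P_5 is at distance² 1825/36 ≤ 1885/36.

1885/36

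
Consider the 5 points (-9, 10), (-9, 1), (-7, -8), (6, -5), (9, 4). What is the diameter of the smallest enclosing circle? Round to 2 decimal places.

A smallest enclosing disk is always determined by at most three of the input points on its boundary.
The minimum enclosing circle is determined by three boundary points: (-9, 10), (-7, -8), (9, 4).
Their circumcentre is (-23/13, 22/13) with r² = 20500/169.
The farthest remaining point (6, -5) is at distance² 17770/169 ≤ 20500/169.
Diameter = 2r = 2√(20500/169) ≈ 22.03.

22.03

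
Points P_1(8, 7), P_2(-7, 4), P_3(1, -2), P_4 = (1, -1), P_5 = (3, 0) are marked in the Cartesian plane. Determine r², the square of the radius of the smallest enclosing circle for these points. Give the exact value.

58.5

The minimum enclosing circle of a finite set is fixed by two of the points (as a diameter) or three (as a circumcircle).
The farthest pair is P_1–P_2 with squared distance 234. The circle on this segment as diameter has centre (0.5, 5.5) and r² = 234/4 = 58.5.
Check P_3: distance² to centre = 56.5 ≤ 58.5, so it lies inside.
All remaining points lie in this disk, and no smaller disk contains both endpoints, so this is the minimum enclosing circle.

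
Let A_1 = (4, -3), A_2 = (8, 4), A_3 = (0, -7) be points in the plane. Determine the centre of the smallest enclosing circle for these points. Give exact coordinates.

(4, -1.5)

Side lengths²: A_1A_2² = 65, A_1A_3² = 32, A_2A_3² = 185.
Since A_2A_3² = 185 ≥ 65 + 32 = 97, the angle opposite A_2A_3 is not acute, so the smallest enclosing circle has A_2A_3 as diameter.
Centre = midpoint of A_2A_3 = (4, -1.5), r² = 185/4 = 46.25.
Centre = (4, -1.5).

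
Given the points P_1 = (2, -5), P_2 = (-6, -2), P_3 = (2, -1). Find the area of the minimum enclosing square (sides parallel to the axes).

64

The bounding box has width 8 and height 4.
An axis-aligned square enclosing the set must have side ≥ max(width, height).
So the minimum side is max(8, 4) = 8.
Area = 8² = 64.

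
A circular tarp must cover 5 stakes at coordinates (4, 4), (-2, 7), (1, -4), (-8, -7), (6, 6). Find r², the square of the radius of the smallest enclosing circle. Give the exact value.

By Welzl's lemma the MEC is supported by two points (diametrically opposite) or three points (on a circumcircle).
The farthest pair is (-8, -7)–(6, 6) with squared distance 365. The circle on this segment as diameter has centre (-1, -0.5) and r² = 365/4 = 91.25.
Check (4, 4): distance² to centre = 45.25 ≤ 91.25, so it lies inside.
All remaining points lie in this disk, and no smaller disk contains both endpoints, so this is the minimum enclosing circle.

91.25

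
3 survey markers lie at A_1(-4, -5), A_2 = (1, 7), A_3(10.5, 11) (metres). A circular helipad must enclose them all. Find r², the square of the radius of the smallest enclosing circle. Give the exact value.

Side lengths²: A_1A_2² = 169, A_1A_3² = 466.25, A_2A_3² = 106.25.
Since A_1A_3² = 466.25 ≥ 169 + 106.25 = 275.25, the angle opposite A_1A_3 is not acute, so the smallest enclosing circle has A_1A_3 as diameter.
Centre = midpoint of A_1A_3 = (3.25, 3), r² = 466.25/4 = 116.5625.

116.5625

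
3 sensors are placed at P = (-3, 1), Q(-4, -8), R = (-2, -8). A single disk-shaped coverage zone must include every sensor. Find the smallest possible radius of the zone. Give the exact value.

41/9

Side lengths²: PQ² = 82, PR² = 82, QR² = 4.
Since PR² = 82 < 82 + 4 = 86, the triangle is acute, so the smallest enclosing circle is the circumcircle.
Circumcentre = (-3, -32/9), r² = 1681/81.
r = √(1681/81) = 41/9.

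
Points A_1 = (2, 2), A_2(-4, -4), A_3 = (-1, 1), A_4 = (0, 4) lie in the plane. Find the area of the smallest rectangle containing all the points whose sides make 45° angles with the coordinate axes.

24

In coordinates u = x + y, v = x − y the rectangle is axis-aligned; the map (x,y)→(u,v) scales areas by 2.
u-values: 4, -8, 0, 4; range = 4 − (-8) = 12.
v-values: 0, 0, -2, -4; range = 0 − (-4) = 4.
Area = (12 × 4) / 2 = 24.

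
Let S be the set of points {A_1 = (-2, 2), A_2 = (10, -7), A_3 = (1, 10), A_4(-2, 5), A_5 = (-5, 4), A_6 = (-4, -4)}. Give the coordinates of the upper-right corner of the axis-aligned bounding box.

(10, 10)

x-range [-5, 10], y-range [-7, 10].
The upper-right corner is (10, 10).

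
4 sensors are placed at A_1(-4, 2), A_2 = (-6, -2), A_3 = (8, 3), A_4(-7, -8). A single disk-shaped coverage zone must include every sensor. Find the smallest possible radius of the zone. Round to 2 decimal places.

9.30

The minimum enclosing circle of a finite set is fixed by two of the points (as a diameter) or three (as a circumcircle).
The farthest pair is A_3–A_4 with squared distance 346. The circle on this segment as diameter has centre (0.5, -2.5) and r² = 346/4 = 86.5.
Check A_1: distance² to centre = 40.5 ≤ 86.5, so it lies inside.
All remaining points lie in this disk, and no smaller disk contains both endpoints, so this is the minimum enclosing circle.
r = √(86.5) ≈ 9.30.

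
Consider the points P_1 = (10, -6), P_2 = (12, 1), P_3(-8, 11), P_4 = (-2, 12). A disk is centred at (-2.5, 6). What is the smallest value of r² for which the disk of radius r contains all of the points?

The required radius is the distance from (-2.5, 6) to the farthest point.
Squared distances: 300.25, 235.25, 55.25, 36.25.
Maximum is 300.25, attained at P_1.

300.25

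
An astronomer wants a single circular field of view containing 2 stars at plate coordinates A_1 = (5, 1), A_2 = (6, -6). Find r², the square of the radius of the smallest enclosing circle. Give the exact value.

The smallest circle enclosing two points has them as diameter endpoints.
Centre = midpoint = (5.5, -2.5); r² = |A_1A_2|²/4 = 50/4 = 12.5.

12.5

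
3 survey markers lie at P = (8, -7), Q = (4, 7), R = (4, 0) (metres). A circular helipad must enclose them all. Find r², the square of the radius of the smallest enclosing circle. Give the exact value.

53

Side lengths²: PQ² = 212, PR² = 65, QR² = 49.
Since PQ² = 212 ≥ 65 + 49 = 114, the angle opposite PQ is not acute, so the smallest enclosing circle has PQ as diameter.
Centre = midpoint of PQ = (6, 0), r² = 212/4 = 53.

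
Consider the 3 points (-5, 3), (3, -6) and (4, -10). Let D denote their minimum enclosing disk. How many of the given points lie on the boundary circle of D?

2

Call the three points A, B, C in the order given.
Side lengths²: AB² = 145, AC² = 250, BC² = 17.
Since AC² = 250 ≥ 145 + 17 = 162, the angle opposite AC is not acute, so the smallest enclosing circle has AC as diameter.
Centre = midpoint of AC = (-0.5, -3.5), r² = 250/4 = 62.5.
The points at distance exactly r from the centre are (-5, 3), (4, -10) — 2 points.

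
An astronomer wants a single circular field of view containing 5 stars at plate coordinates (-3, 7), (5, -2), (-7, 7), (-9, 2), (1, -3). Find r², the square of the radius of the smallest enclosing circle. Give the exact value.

The minimum enclosing circle is determined by three boundary points: (5, -2), (-7, 7), (-9, 2).
Their circumcentre is (-19/13, 49/26) with r² = 38425/676.
The farthest remaining point (1, -3) is at distance² 20225/676 ≤ 38425/676.

38425/676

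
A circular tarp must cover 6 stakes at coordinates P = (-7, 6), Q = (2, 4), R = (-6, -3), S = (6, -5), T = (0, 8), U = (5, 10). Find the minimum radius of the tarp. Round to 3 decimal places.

8.800

A smallest enclosing disk is always determined by at most three of the input points on its boundary.
The minimum enclosing circle is determined by three boundary points: P, S, U.
Their circumcentre is (43/46, 101/46) with r² = 81925/1058.
The farthest remaining point R is at distance² 79441/1058 ≤ 81925/1058.
r = √(81925/1058) ≈ 8.800.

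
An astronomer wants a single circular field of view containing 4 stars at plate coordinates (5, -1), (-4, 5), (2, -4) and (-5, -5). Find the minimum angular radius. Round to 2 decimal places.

6.10

A smallest enclosing disk is always determined by at most three of the input points on its boundary.
The minimum enclosing circle is determined by three boundary points: (5, -1), (-4, 5), (-5, -5).
Their circumcentre is (-1.0625, -0.34375) with r² = 37.1845703125.
The farthest remaining point (2, -4) is at distance² 22.7470703125 ≤ 37.1845703125.
r = √(37.1845703125) ≈ 6.10.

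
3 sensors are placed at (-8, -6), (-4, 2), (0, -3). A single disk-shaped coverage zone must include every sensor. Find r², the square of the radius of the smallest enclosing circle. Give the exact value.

Call the three points A, B, C in the order given.
Side lengths²: AB² = 80, AC² = 73, BC² = 41.
Since AB² = 80 < 73 + 41 = 114, the triangle is acute, so the smallest enclosing circle is the circumcircle.
Circumcentre = (-61/13, -69/26), r² = 14965/676.

14965/676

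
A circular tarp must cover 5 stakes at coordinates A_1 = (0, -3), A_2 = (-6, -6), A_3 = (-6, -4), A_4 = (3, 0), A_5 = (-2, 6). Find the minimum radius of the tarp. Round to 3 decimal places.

6.361

The minimum enclosing circle is determined by three boundary points: A_2, A_4, A_5.
Their circumcentre is (-47/14, -3/14) with r² = 3965/98.
The farthest remaining point A_3 is at distance² 2089/98 ≤ 3965/98.
r = √(3965/98) ≈ 6.361.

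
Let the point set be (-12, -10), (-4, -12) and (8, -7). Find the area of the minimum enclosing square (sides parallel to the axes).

400

The bounding box has width 20 and height 5.
An axis-aligned square enclosing the set must have side ≥ max(width, height).
So the minimum side is max(20, 5) = 20.
Area = 20² = 400.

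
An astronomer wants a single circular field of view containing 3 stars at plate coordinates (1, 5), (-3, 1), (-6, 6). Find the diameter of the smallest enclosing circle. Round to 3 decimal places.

7.289

Call the three points A, B, C in the order given.
Side lengths²: AB² = 32, AC² = 50, BC² = 34.
Since AC² = 50 < 34 + 32 = 66, the triangle is acute, so the smallest enclosing circle is the circumcircle.
Circumcentre = (-2.625, 4.625), r² = 13.28125.
Diameter = 2r = 2√(13.28125) ≈ 7.289.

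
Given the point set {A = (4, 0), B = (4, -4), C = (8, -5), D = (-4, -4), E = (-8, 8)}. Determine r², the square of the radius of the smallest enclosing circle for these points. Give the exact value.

106.25

By Welzl's lemma the MEC is supported by two points (diametrically opposite) or three points (on a circumcircle).
The farthest pair is C–E with squared distance 425. The circle on this segment as diameter has centre (0, 1.5) and r² = 425/4 = 106.25.
Check A: distance² to centre = 18.25 ≤ 106.25, so it lies inside.
All remaining points lie in this disk, and no smaller disk contains both endpoints, so this is the minimum enclosing circle.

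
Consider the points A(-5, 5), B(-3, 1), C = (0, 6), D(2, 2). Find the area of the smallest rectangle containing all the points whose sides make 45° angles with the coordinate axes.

In coordinates u = x + y, v = x − y the rectangle is axis-aligned; the map (x,y)→(u,v) scales areas by 2.
u-values: 0, -2, 6, 4; range = 6 − (-2) = 8.
v-values: -10, -4, -6, 0; range = 0 − (-10) = 10.
Area = (8 × 10) / 2 = 40.

40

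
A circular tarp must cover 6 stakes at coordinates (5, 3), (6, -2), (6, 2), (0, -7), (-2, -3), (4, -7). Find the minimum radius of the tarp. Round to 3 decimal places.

The minimum enclosing circle of a finite set is fixed by two of the points (as a diameter) or three (as a circumcircle).
The farthest pair is (5, 3)–(0, -7) with squared distance 125. The circle on this segment as diameter has centre (2.5, -2) and r² = 125/4 = 31.25.
Check (6, -2): distance² to centre = 12.25 ≤ 31.25, so it lies inside.
All remaining points lie in this disk, and no smaller disk contains both endpoints, so this is the minimum enclosing circle.
r = √(31.25) ≈ 5.590.

5.590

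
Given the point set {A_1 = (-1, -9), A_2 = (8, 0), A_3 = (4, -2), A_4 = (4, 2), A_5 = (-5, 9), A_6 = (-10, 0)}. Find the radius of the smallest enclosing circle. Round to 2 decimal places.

A smallest enclosing disk is always determined by at most three of the input points on its boundary.
The minimum enclosing circle is determined by three boundary points: A_1, A_2, A_5.
Their circumcentre is (-15/11, 4/11) with r² = 10625/121.
The farthest remaining point A_6 is at distance² 9041/121 ≤ 10625/121.
r = √(10625/121) ≈ 9.37.

9.37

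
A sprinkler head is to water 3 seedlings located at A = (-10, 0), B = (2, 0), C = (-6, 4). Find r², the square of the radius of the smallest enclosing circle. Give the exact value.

36

Side lengths²: AB² = 144, AC² = 32, BC² = 80.
Since AB² = 144 ≥ 80 + 32 = 112, the angle opposite AB is not acute, so the smallest enclosing circle has AB as diameter.
Centre = midpoint of AB = (-4, 0), r² = 144/4 = 36.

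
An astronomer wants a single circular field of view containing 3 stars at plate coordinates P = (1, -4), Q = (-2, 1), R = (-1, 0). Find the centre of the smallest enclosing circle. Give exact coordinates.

Side lengths²: PQ² = 34, PR² = 20, QR² = 2.
Since PQ² = 34 ≥ 20 + 2 = 22, the angle opposite PQ is not acute, so the smallest enclosing circle has PQ as diameter.
Centre = midpoint of PQ = (-0.5, -1.5), r² = 34/4 = 8.5.
Centre = (-0.5, -1.5).

(-0.5, -1.5)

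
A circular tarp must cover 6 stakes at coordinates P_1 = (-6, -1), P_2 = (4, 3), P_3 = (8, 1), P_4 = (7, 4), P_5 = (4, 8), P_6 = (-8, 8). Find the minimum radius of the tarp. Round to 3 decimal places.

8.732

The farthest pair is P_3–P_6 with squared distance 305. The circle on this segment as diameter has centre (0, 4.5) and r² = 305/4 = 76.25.
Check P_1: distance² to centre = 66.25 ≤ 76.25, so it lies inside.
All remaining points lie in this disk, and no smaller disk contains both endpoints, so this is the minimum enclosing circle.
r = √(76.25) ≈ 8.732.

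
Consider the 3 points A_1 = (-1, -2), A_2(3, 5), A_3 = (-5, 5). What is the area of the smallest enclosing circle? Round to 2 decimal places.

67.72

Side lengths²: A_1A_2² = 65, A_1A_3² = 65, A_2A_3² = 64.
Since A_1A_3² = 65 < 65 + 64 = 129, the triangle is acute, so the smallest enclosing circle is the circumcircle.
Circumcentre = (-1, 37/14), r² = 4225/196.
Area = π·r² = π·4225/196 ≈ 67.72.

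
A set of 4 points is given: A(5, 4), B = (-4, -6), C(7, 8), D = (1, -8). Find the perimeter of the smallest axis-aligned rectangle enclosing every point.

54

Width = max x − min x = 7 − (-4) = 11.
Height = max y − min y = 8 − (-8) = 16.
Perimeter = 2(11 + 16) = 54.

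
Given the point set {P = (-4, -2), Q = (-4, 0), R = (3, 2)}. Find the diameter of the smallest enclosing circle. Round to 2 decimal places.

8.06

Side lengths²: PQ² = 4, PR² = 65, QR² = 53.
Since PR² = 65 ≥ 53 + 4 = 57, the angle opposite PR is not acute, so the smallest enclosing circle has PR as diameter.
Centre = midpoint of PR = (-0.5, 0), r² = 65/4 = 16.25.
Diameter = 2r = 2√(16.25) ≈ 8.06.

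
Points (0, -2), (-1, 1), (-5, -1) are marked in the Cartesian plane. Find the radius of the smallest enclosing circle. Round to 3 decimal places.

Call the three points A, B, C in the order given.
Side lengths²: AB² = 10, AC² = 26, BC² = 20.
Since AC² = 26 < 20 + 10 = 30, the triangle is acute, so the smallest enclosing circle is the circumcircle.
Circumcentre = (-17/7, -8/7), r² = 325/49.
r = √(325/49) ≈ 2.575.

2.575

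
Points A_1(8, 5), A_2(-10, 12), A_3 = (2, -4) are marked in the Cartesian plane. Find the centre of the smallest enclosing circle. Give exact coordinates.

Side lengths²: A_1A_2² = 373, A_1A_3² = 117, A_2A_3² = 400.
Since A_2A_3² = 400 < 373 + 117 = 490, the triangle is acute, so the smallest enclosing circle is the circumcircle.
Circumcentre = (-38/17, 181/34), r² = 121225/1156.
Centre = (-38/17, 181/34).

(-38/17, 181/34)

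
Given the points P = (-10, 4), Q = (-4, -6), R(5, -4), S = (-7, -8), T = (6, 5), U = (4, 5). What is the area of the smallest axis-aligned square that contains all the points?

256

The bounding box has width 16 and height 13.
An axis-aligned square enclosing the set must have side ≥ max(width, height).
So the minimum side is max(16, 13) = 16.
Area = 16² = 256.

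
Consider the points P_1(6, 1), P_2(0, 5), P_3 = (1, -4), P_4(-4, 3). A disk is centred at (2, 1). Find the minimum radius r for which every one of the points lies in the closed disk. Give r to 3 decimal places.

6.325

The required radius is the distance from (2, 1) to the farthest point.
Squared distances: 16, 20, 26, 40.
Maximum is 40, attained at P_4.
r = √40 ≈ 6.325.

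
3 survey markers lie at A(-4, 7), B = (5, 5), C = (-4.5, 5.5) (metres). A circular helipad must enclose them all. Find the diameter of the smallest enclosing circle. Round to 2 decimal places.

Side lengths²: AB² = 85, AC² = 2.5, BC² = 90.5.
Since BC² = 90.5 ≥ 85 + 2.5 = 87.5, the angle opposite BC is not acute, so the smallest enclosing circle has BC as diameter.
Centre = midpoint of BC = (0.25, 5.25), r² = 90.5/4 = 22.625.
Diameter = 2r = 2√(22.625) ≈ 9.51.

9.51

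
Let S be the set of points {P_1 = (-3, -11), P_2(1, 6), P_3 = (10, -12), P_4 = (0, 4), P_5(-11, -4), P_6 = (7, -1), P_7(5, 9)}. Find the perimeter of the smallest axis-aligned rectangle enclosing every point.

Width = max x − min x = 10 − (-11) = 21.
Height = max y − min y = 9 − (-12) = 21.
Perimeter = 2(21 + 21) = 84.

84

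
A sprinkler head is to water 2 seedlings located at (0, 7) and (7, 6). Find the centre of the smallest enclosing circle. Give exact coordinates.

(3.5, 6.5)

The smallest circle enclosing two points has them as diameter endpoints.
Centre = midpoint = (3.5, 6.5); r² = |(0, 7)−(7, 6)|²/4 = 50/4 = 12.5.
Centre = (3.5, 6.5).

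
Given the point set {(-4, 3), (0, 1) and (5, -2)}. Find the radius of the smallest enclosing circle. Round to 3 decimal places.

5.148

Call the three points A, B, C in the order given.
Side lengths²: AB² = 20, AC² = 106, BC² = 34.
Since AC² = 106 ≥ 34 + 20 = 54, the angle opposite AC is not acute, so the smallest enclosing circle has AC as diameter.
Centre = midpoint of AC = (0.5, 0.5), r² = 106/4 = 26.5.
r = √(26.5) ≈ 5.148.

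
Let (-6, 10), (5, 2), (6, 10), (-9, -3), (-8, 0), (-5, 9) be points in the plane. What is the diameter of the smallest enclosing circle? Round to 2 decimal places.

19.85

The minimum enclosing circle of a finite set is fixed by two of the points (as a diameter) or three (as a circumcircle).
The farthest pair is (6, 10)–(-9, -3) with squared distance 394. The circle on this segment as diameter has centre (-1.5, 3.5) and r² = 394/4 = 98.5.
Check (-6, 10): distance² to centre = 62.5 ≤ 98.5, so it lies inside.
All remaining points lie in this disk, and no smaller disk contains both endpoints, so this is the minimum enclosing circle.
Diameter = 2r = 2√(98.5) ≈ 19.85.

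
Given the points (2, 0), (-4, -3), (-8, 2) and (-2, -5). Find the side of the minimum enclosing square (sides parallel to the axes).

The bounding box has width 10 and height 7.
An axis-aligned square enclosing the set must have side ≥ max(width, height).
So the minimum side is max(10, 7) = 10.

10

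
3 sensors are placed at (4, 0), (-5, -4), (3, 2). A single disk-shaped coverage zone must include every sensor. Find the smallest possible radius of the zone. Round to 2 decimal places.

5.01

Call the three points A, B, C in the order given.
Side lengths²: AB² = 97, AC² = 5, BC² = 100.
Since BC² = 100 < 97 + 5 = 102, the triangle is acute, so the smallest enclosing circle is the circumcircle.
Circumcentre = (-19/22, -13/11), r² = 12125/484.
r = √(12125/484) ≈ 5.01.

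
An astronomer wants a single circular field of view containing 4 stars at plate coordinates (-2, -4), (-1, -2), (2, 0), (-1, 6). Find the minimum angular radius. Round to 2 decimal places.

By Welzl's lemma the MEC is supported by two points (diametrically opposite) or three points (on a circumcircle).
The farthest pair is (-2, -4)–(-1, 6) with squared distance 101. The circle on this segment as diameter has centre (-1.5, 1) and r² = 101/4 = 25.25.
Check (-1, -2): distance² to centre = 9.25 ≤ 25.25, so it lies inside.
All remaining points lie in this disk, and no smaller disk contains both endpoints, so this is the minimum enclosing circle.
r = √(25.25) ≈ 5.02.

5.02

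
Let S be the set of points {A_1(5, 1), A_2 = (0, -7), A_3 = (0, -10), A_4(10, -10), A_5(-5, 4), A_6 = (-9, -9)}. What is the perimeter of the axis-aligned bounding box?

Width = max x − min x = 10 − (-9) = 19.
Height = max y − min y = 4 − (-10) = 14.
Perimeter = 2(19 + 14) = 66.

66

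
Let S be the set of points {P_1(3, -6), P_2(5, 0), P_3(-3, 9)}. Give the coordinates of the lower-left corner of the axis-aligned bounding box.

x-range [-3, 5], y-range [-6, 9].
The lower-left corner is (-3, -6).

(-3, -6)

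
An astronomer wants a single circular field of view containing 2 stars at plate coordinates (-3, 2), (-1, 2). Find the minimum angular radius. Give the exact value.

The smallest circle enclosing two points has them as diameter endpoints.
Centre = midpoint = (-2, 2); r² = |(-3, 2)−(-1, 2)|²/4 = 4/4 = 1.
r = √1 = 1.

1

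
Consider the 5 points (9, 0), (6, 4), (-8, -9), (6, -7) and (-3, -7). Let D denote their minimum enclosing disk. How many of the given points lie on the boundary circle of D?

3

A smallest enclosing disk is always determined by at most three of the input points on its boundary.
The minimum enclosing circle is determined by three boundary points: (9, 0), (6, 4), (-8, -9).
Their circumcentre is (1/38, -137/38) with r² = 67525/722.
The farthest remaining point (6, -7) is at distance² 34085/722 ≤ 67525/722.
The points at distance exactly r from the centre are (9, 0), (6, 4), (-8, -9) — 3 points.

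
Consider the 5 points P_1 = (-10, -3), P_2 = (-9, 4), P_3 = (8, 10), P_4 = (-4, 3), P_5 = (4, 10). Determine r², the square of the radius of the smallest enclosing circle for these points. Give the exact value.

A smallest enclosing disk is always determined by at most three of the input points on its boundary.
The farthest pair is P_1–P_3 with squared distance 493. The circle on this segment as diameter has centre (-1, 3.5) and r² = 493/4 = 123.25.
Check P_2: distance² to centre = 64.25 ≤ 123.25, so it lies inside.
All remaining points lie in this disk, and no smaller disk contains both endpoints, so this is the minimum enclosing circle.

123.25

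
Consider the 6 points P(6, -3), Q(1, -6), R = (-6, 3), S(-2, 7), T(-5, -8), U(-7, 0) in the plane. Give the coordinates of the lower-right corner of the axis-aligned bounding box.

(6, -8)

x-range [-7, 6], y-range [-8, 7].
The lower-right corner is (6, -8).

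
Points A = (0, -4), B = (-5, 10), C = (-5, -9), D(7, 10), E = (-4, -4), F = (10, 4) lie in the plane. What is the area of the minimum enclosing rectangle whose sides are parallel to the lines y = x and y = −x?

325.5

In coordinates u = x + y, v = x − y the rectangle is axis-aligned; the map (x,y)→(u,v) scales areas by 2.
u-values: -4, 5, -14, 17, -8, 14; range = 17 − (-14) = 31.
v-values: 4, -15, 4, -3, 0, 6; range = 6 − (-15) = 21.
Area = (31 × 21) / 2 = 325.5.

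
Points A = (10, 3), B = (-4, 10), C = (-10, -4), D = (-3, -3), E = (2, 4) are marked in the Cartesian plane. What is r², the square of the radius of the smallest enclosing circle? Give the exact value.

The minimum enclosing circle of a finite set is fixed by two of the points (as a diameter) or three (as a circumcircle).
The minimum enclosing circle is determined by three boundary points: A, B, C.
Their circumcentre is (-7/34, 3/34) with r² = 65105/578.
The farthest remaining point E is at distance² 11657/578 ≤ 65105/578.

65105/578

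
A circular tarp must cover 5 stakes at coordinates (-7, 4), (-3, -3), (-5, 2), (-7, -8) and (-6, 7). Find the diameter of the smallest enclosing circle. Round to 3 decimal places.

15.033

The minimum enclosing circle of a finite set is fixed by two of the points (as a diameter) or three (as a circumcircle).
The farthest pair is (-7, -8)–(-6, 7) with squared distance 226. The circle on this segment as diameter has centre (-6.5, -0.5) and r² = 226/4 = 56.5.
Check (-7, 4): distance² to centre = 20.5 ≤ 56.5, so it lies inside.
All remaining points lie in this disk, and no smaller disk contains both endpoints, so this is the minimum enclosing circle.
Diameter = 2r = 2√(56.5) ≈ 15.033.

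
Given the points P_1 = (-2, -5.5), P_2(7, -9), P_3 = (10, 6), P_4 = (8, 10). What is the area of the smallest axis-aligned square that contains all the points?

The bounding box has width 12 and height 19.
An axis-aligned square enclosing the set must have side ≥ max(width, height).
So the minimum side is max(12, 19) = 19.
Area = 19² = 361.

361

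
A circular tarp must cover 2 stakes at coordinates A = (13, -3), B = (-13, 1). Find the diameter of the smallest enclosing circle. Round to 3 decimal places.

The smallest circle enclosing two points has them as diameter endpoints.
Centre = midpoint = (0, -1); r² = |AB|²/4 = 692/4 = 173.
Diameter = 2r = 2√173 ≈ 26.306.

26.306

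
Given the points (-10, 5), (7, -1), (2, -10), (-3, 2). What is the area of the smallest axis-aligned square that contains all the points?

The bounding box has width 17 and height 15.
An axis-aligned square enclosing the set must have side ≥ max(width, height).
So the minimum side is max(17, 15) = 17.
Area = 17² = 289.

289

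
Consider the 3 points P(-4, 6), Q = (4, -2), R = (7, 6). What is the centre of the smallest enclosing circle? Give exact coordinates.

(1.5, 3.5)

Side lengths²: PQ² = 128, PR² = 121, QR² = 73.
Since PQ² = 128 < 121 + 73 = 194, the triangle is acute, so the smallest enclosing circle is the circumcircle.
Circumcentre = (1.5, 3.5), r² = 36.5.
Centre = (1.5, 3.5).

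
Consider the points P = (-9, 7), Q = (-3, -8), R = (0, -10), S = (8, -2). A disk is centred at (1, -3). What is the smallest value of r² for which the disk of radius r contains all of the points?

The required radius is the distance from (1, -3) to the farthest point.
Squared distances: 200, 41, 50, 50.
Maximum is 200, attained at P.

200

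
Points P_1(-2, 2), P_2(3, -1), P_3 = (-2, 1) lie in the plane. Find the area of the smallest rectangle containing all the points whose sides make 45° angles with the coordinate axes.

12

In coordinates u = x + y, v = x − y the rectangle is axis-aligned; the map (x,y)→(u,v) scales areas by 2.
u-values: 0, 2, -1; range = 2 − (-1) = 3.
v-values: -4, 4, -3; range = 4 − (-4) = 8.
Area = (3 × 8) / 2 = 12.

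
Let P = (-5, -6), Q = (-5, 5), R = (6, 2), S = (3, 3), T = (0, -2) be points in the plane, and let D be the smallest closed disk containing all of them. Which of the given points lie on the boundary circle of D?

The minimum enclosing circle of a finite set is fixed by two of the points (as a diameter) or three (as a circumcircle).
The minimum enclosing circle is determined by three boundary points: P, Q, R.
Their circumcentre is (-13/22, -0.5) with r² = 12025/242.
The farthest remaining point S is at distance² 6085/242 ≤ 12025/242.
The points at distance exactly r from the centre are P, Q, R — 3 points.

P, Q, R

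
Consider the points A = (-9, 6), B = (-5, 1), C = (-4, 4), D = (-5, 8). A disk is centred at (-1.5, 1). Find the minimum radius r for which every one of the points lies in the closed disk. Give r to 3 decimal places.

The required radius is the distance from (-1.5, 1) to the farthest point.
Squared distances: 81.25, 12.25, 15.25, 61.25.
Maximum is 81.25, attained at A.
r = √(81.25) ≈ 9.014.

9.014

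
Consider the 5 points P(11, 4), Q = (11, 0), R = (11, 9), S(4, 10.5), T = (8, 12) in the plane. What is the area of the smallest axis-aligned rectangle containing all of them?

x ranges over [4, 11], width 7.
y ranges over [0, 12], height 12.
Area = 7 × 12 = 84.

84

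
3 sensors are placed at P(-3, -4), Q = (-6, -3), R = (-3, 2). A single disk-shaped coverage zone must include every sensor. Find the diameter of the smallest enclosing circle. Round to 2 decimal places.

6.15

Side lengths²: PQ² = 10, PR² = 36, QR² = 34.
Since PR² = 36 < 34 + 10 = 44, the triangle is acute, so the smallest enclosing circle is the circumcircle.
Circumcentre = (-11/3, -1), r² = 85/9.
Diameter = 2r = 2√(85/9) ≈ 6.15.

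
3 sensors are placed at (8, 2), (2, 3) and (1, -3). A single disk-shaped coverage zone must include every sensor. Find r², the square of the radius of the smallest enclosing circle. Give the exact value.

18.5

Call the three points A, B, C in the order given.
Side lengths²: AB² = 37, AC² = 74, BC² = 37.
Since AC² = 74 ≥ 37 + 37 = 74, the angle opposite AC is not acute, so the smallest enclosing circle has AC as diameter.
Centre = midpoint of AC = (4.5, -0.5), r² = 74/4 = 18.5.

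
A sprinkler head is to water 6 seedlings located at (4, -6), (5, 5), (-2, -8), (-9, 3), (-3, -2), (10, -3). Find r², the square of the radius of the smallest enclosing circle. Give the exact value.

99.25

A smallest enclosing disk is always determined by at most three of the input points on its boundary.
The farthest pair is (-9, 3)–(10, -3) with squared distance 397. The circle on this segment as diameter has centre (0.5, 0) and r² = 397/4 = 99.25.
Check (4, -6): distance² to centre = 48.25 ≤ 99.25, so it lies inside.
All remaining points lie in this disk, and no smaller disk contains both endpoints, so this is the minimum enclosing circle.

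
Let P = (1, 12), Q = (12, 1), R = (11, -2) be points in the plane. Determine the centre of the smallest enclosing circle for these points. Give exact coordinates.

(6, 5)

Side lengths²: PQ² = 242, PR² = 296, QR² = 10.
Since PR² = 296 ≥ 242 + 10 = 252, the angle opposite PR is not acute, so the smallest enclosing circle has PR as diameter.
Centre = midpoint of PR = (6, 5), r² = 296/4 = 74.
Centre = (6, 5).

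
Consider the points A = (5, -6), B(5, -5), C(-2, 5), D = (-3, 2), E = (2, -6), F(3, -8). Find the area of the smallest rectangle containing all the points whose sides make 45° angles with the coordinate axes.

72

In coordinates u = x + y, v = x − y the rectangle is axis-aligned; the map (x,y)→(u,v) scales areas by 2.
u-values: -1, 0, 3, -1, -4, -5; range = 3 − (-5) = 8.
v-values: 11, 10, -7, -5, 8, 11; range = 11 − (-7) = 18.
Area = (8 × 18) / 2 = 72.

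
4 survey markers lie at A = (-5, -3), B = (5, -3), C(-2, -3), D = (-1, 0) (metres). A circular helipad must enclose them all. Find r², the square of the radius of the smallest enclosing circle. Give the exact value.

By Welzl's lemma the MEC is supported by two points (diametrically opposite) or three points (on a circumcircle).
The farthest pair is A–B with squared distance 100. The circle on this segment as diameter has centre (0, -3) and r² = 100/4 = 25.
Check C: distance² to centre = 4 ≤ 25, so it lies inside.
All remaining points lie in this disk, and no smaller disk contains both endpoints, so this is the minimum enclosing circle.

25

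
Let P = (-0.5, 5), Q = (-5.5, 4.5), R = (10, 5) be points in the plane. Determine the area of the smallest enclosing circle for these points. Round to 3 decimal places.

Side lengths²: PQ² = 25.25, PR² = 110.25, QR² = 240.5.
Since QR² = 240.5 ≥ 110.25 + 25.25 = 135.5, the angle opposite QR is not acute, so the smallest enclosing circle has QR as diameter.
Centre = midpoint of QR = (2.25, 4.75), r² = 240.5/4 = 60.125.
Area = π·r² = π·60.125 ≈ 188.888.

188.888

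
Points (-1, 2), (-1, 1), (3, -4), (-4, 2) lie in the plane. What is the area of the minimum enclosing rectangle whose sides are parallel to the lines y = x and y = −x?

In coordinates u = x + y, v = x − y the rectangle is axis-aligned; the map (x,y)→(u,v) scales areas by 2.
u-values: 1, 0, -1, -2; range = 1 − (-2) = 3.
v-values: -3, -2, 7, -6; range = 7 − (-6) = 13.
Area = (3 × 13) / 2 = 19.5.

19.5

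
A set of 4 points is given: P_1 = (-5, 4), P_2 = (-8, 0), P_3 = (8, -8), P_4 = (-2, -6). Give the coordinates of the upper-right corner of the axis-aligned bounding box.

(8, 4)

x-range [-8, 8], y-range [-8, 4].
The upper-right corner is (8, 4).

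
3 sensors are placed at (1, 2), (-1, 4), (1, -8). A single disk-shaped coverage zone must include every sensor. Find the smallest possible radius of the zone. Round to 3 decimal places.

Call the three points A, B, C in the order given.
Side lengths²: AB² = 8, AC² = 100, BC² = 148.
Since BC² = 148 ≥ 100 + 8 = 108, the angle opposite BC is not acute, so the smallest enclosing circle has BC as diameter.
Centre = midpoint of BC = (0, -2), r² = 148/4 = 37.
r = √37 ≈ 6.083.

6.083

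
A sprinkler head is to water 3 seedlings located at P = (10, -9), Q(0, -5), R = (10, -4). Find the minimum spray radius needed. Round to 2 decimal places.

5.41

Side lengths²: PQ² = 116, PR² = 25, QR² = 101.
Since PQ² = 116 < 101 + 25 = 126, the triangle is acute, so the smallest enclosing circle is the circumcircle.
Circumcentre = (5.2, -6.5), r² = 29.29.
r = √(29.29) ≈ 5.41.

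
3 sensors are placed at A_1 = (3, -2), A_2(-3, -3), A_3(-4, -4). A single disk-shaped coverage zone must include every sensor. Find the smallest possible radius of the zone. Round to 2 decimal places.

3.64

Side lengths²: A_1A_2² = 37, A_1A_3² = 53, A_2A_3² = 2.
Since A_1A_3² = 53 ≥ 37 + 2 = 39, the angle opposite A_1A_3 is not acute, so the smallest enclosing circle has A_1A_3 as diameter.
Centre = midpoint of A_1A_3 = (-0.5, -3), r² = 53/4 = 13.25.
r = √(13.25) ≈ 3.64.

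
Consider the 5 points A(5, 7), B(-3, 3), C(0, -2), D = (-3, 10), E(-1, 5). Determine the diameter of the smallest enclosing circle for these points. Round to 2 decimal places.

The minimum enclosing circle of a finite set is fixed by two of the points (as a diameter) or three (as a circumcircle).
The minimum enclosing circle is determined by three boundary points: A, C, D.
Their circumcentre is (-35/58, 245/58) with r² = 65773/1682.
The farthest remaining point B is at distance² 12181/1682 ≤ 65773/1682.
Diameter = 2r = 2√(65773/1682) ≈ 12.51.

12.51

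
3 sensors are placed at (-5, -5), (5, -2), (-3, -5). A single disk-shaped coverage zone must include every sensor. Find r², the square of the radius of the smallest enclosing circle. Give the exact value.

27.25

Call the three points A, B, C in the order given.
Side lengths²: AB² = 109, AC² = 4, BC² = 73.
Since AB² = 109 ≥ 73 + 4 = 77, the angle opposite AB is not acute, so the smallest enclosing circle has AB as diameter.
Centre = midpoint of AB = (0, -3.5), r² = 109/4 = 27.25.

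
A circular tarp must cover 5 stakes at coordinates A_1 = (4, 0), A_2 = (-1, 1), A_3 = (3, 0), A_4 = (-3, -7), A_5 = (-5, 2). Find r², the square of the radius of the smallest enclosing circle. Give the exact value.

7225/242

The minimum enclosing circle is determined by three boundary points: A_1, A_4, A_5.
Their circumcentre is (-25/22, -41/22) with r² = 7225/242.
The farthest remaining point A_3 is at distance² 4981/242 ≤ 7225/242.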